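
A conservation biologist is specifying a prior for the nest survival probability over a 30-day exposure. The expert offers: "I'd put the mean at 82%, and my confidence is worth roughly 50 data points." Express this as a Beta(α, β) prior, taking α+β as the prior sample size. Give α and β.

Under the effective-sample-size interpretation, Beta(α, β) has prior mean α/(α+β) and prior sample size α+β.
So α+β = 50 and α/(α+β) = 0.82, giving α = 0.82·50 = 41 and β = 50 − 41 = 9.

α = 41, β = 9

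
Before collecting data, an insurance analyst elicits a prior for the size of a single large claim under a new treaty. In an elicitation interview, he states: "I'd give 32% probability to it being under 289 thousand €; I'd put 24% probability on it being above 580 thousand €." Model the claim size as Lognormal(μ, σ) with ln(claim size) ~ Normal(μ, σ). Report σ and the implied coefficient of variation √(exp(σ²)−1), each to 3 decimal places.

If T ~ Lognormal(μ,σ) then ln T ~ Normal(μ,σ), so the p-quantile of ln T is μ + z_p·σ.
ln(289) = 5.666 and ln(580) = 6.363; z_{0.32} = -0.4677, z_{0.76} = 0.7063.
σ = (6.363 − 5.666)/(0.7063 − (-0.4677)) = 0.593.
μ = 5.666 − (-0.4677)·0.593 = 5.944.
CV = √(exp(σ²)−1) = √(exp(0.3521)−1) = 0.650.

σ ≈ 0.593, CV ≈ 0.650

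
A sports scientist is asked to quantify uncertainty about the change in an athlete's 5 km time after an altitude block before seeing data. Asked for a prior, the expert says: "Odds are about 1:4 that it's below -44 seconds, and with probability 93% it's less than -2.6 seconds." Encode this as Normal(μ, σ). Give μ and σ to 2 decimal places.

The p-quantile of Normal(μ,σ) is μ + z_p·σ, with z_{0.2} = -0.8416 and z_{0.93} = 1.476.
Eliminate σ: μ = (z₂·x₁ − z₁·x₂)/(z₂ − z₁) = (1.476·-44 − (-0.8416)·-2.6)/2.317 = -28.96.
Then σ = (x₂ − x₁)/(z₂ − z₁) = (-2.6 − -44)/2.317 = 17.86.

μ = -28.96, σ = 17.86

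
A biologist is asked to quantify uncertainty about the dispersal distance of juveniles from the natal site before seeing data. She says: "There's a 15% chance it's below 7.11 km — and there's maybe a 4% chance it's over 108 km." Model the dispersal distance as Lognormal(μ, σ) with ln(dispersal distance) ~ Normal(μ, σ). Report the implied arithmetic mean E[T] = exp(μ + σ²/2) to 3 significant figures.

E[T] ≈ 31.5 km

If T ~ Lognormal(μ,σ) then ln T ~ Normal(μ,σ), so the p-quantile of ln T is μ + z_p·σ.
ln(7.11) = 1.962 and ln(108) = 4.682; z_{0.15} = -1.036, z_{0.96} = 1.751.
σ = (4.682 − 1.962)/(1.751 − (-1.036)) = 0.976.
μ = 1.962 − (-1.036)·0.976 = 2.973.
E[T] = exp(μ + σ²/2) = exp(2.973 + 0.4764) = 31.5 km.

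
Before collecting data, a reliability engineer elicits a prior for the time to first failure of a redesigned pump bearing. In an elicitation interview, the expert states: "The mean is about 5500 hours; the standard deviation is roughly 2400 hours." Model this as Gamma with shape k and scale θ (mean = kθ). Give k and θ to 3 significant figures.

k ≈ 5.25, θ ≈ 1050

For Gamma(k, scale θ): mean = kθ, variance = kθ², so CV = 1/√k.
CV = SD/mean = 2400/5500 = 0.4364, hence k = 1/CV² = 5.25.
Then θ = mean/k = 5500/5.25 = 1050.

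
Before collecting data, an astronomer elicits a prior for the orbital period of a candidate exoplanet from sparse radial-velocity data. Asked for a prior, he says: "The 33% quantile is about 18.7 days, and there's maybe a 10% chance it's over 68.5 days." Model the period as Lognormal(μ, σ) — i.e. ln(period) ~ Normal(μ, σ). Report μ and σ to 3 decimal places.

If T ~ Lognormal(μ,σ) then ln T ~ Normal(μ,σ), so the p-quantile of ln T is μ + z_p·σ.
ln(18.7) = 2.929 and ln(68.5) = 4.227; z_{0.33} = -0.4399, z_{0.9} = 1.282.
σ = (4.227 − 2.929)/(1.282 − (-0.4399)) = 0.754.
μ = 2.929 − (-0.4399)·0.754 = 3.260.

μ ≈ 3.260, σ ≈ 0.754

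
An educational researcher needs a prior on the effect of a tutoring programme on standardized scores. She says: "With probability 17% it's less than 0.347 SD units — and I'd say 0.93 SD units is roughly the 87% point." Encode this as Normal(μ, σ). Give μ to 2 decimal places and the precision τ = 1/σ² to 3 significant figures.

μ = 0.61, τ = 12.7

The p-quantile of Normal(μ,σ) is μ + z_p·σ, with z_{0.17} = -0.9542 and z_{0.87} = 1.126.
Eliminate σ: μ = (z₂·x₁ − z₁·x₂)/(z₂ − z₁) = (1.126·0.347 − (-0.9542)·0.93)/2.081 = 0.61.
Then σ = (x₂ − x₁)/(z₂ − z₁) = (0.93 − 0.347)/2.081 = 0.28.
Precision τ = 1/σ² = 1/0.2802² = 12.7.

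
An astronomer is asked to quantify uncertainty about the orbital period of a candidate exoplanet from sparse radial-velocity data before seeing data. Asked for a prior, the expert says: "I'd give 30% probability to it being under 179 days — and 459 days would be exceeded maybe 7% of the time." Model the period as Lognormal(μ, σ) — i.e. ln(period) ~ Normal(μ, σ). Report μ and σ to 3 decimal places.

If T ~ Lognormal(μ,σ) then ln T ~ Normal(μ,σ), so the p-quantile of ln T is μ + z_p·σ.
ln(179) = 5.187 and ln(459) = 6.129; z_{0.3} = -0.5244, z_{0.93} = 1.476.
σ = (6.129 − 5.187)/(1.476 − (-0.5244)) = 0.471.
μ = 5.187 − (-0.5244)·0.471 = 5.434.

μ ≈ 5.434, σ ≈ 0.471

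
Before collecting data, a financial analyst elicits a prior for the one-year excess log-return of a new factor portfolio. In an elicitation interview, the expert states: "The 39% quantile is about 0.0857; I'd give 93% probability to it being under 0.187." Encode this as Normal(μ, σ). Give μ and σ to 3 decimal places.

μ = 0.102, σ = 0.058

The p-quantile of Normal(μ,σ) is μ + z_p·σ, with z_{0.39} = -0.2793 and z_{0.93} = 1.476.
Eliminate σ: μ = (z₂·x₁ − z₁·x₂)/(z₂ − z₁) = (1.476·0.0857 − (-0.2793)·0.187)/1.755 = 0.102.
Then σ = (x₂ − x₁)/(z₂ − z₁) = (0.187 − 0.0857)/1.755 = 0.058.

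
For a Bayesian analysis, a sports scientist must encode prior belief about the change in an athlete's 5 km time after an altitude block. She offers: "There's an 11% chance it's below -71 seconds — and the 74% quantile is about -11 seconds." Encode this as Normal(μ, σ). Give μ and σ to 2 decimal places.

For Normal(μ,σ), the p-quantile is μ + z_p·σ. Here z_{0.11} = -1.227, z_{0.74} = 0.6433.
So -71 = μ − 1.227σ and -11 = μ + 0.6433σ.
Subtracting: σ = (-11 − -71)/(0.6433 − (-1.227)) = 32.09.
Then μ = -71 − (-1.227)·32.09 = -31.64.

μ = -31.64, σ = 32.09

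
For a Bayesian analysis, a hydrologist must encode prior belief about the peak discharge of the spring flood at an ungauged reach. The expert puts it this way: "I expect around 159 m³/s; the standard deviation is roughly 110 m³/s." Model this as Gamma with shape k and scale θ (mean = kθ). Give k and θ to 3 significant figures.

k ≈ 2.09, θ ≈ 76.1

For Gamma(k, scale θ): mean = kθ, variance = kθ², so CV = 1/√k.
CV = SD/mean = 110/159 = 0.6918, hence k = 1/CV² = 2.09.
Then θ = mean/k = 159/2.09 = 76.1.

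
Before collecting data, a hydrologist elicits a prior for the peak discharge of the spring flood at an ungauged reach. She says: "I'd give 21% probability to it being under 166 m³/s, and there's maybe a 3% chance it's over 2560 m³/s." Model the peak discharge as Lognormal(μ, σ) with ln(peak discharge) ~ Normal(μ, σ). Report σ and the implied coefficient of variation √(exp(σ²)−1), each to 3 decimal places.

σ ≈ 1.018, CV ≈ 1.349

If T ~ Lognormal(μ,σ) then ln T ~ Normal(μ,σ), so the p-quantile of ln T is μ + z_p·σ.
ln(166) = 5.112 and ln(2560) = 7.848; z_{0.21} = -0.8064, z_{0.97} = 1.881.
σ = (7.848 − 5.112)/(1.881 − (-0.8064)) = 1.018.
μ = 5.112 − (-0.8064)·1.018 = 5.933.
CV = √(exp(σ²)−1) = √(exp(1.0365)−1) = 1.349.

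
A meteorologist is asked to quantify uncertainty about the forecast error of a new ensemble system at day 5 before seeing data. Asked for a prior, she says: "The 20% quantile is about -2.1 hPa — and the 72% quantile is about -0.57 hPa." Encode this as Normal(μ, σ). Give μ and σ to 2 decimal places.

The p-quantile of Normal(μ,σ) is μ + z_p·σ, with z_{0.2} = -0.8416 and z_{0.72} = 0.5828.
Eliminate σ: μ = (z₂·x₁ − z₁·x₂)/(z₂ − z₁) = (0.5828·-2.1 − (-0.8416)·-0.57)/1.424 = -1.20.
Then σ = (x₂ − x₁)/(z₂ − z₁) = (-0.57 − -2.1)/1.424 = 1.07.

μ = -1.20, σ = 1.07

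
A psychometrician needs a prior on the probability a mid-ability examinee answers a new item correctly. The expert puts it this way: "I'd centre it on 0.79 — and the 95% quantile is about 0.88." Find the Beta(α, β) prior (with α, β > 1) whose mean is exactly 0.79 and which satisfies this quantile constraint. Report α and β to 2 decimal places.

With mean 0.79 fixed, write α = 0.79s, β = 0.21s where s = α+β.
Need P(θ < 0.88) = 0.95 under Beta(0.79s, 0.21s). Normal approximation: (q−m)/√(m(1−m)/s) ≈ z_{0.95} = 1.64, so s ≈ 0.79·0.21·(1.64)²/(0.88−0.79)² = 55.4.
At s = 55.4: P(θ<0.88) ≈ 0.965. Adjusting to match 0.95 gives s ≈ 46.14.
So α = 0.79·46.14 ≈ 36.45, β = 0.21·46.14 ≈ 9.69.

α ≈ 36.45, β ≈ 9.69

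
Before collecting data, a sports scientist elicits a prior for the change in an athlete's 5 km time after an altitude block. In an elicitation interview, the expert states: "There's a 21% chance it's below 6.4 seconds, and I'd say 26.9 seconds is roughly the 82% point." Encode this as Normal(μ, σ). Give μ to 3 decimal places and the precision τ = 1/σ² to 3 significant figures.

For Normal(μ,σ), the p-quantile is μ + z_p·σ. Here z_{0.21} = -0.8064, z_{0.82} = 0.9154.
So 6.4 = μ − 0.8064σ and 26.9 = μ + 0.9154σ.
Subtracting: σ = (26.9 − 6.4)/(0.9154 − (-0.8064)) = 11.906.
Then μ = 6.4 − (-0.8064)·11.906 = 16.001.
Precision τ = 1/σ² = 1/11.91² = 0.00705.

μ = 16.001, τ = 0.00705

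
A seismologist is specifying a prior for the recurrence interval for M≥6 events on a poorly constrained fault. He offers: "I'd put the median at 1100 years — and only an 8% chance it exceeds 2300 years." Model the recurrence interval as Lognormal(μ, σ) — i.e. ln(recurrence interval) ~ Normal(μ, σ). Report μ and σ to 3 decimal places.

μ ≈ 7.003, σ ≈ 0.525

If T ~ Lognormal(μ,σ) then ln T ~ Normal(μ,σ), so the p-quantile of ln T is μ + z_p·σ.
ln(1100) = 7.003 and ln(2300) = 7.741; z_{0.5} = 0, z_{0.92} = 1.405.
σ = (7.741 − 7.003)/(1.405 − (0)) = 0.525.
μ = 7.003 − (0)·0.525 = 7.003.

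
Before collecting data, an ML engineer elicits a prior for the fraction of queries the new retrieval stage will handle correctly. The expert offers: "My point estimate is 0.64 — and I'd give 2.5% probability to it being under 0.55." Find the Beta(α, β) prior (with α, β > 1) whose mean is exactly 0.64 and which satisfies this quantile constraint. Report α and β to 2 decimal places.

α ≈ 72.75, β ≈ 40.92

With mean 0.64 fixed, write α = 0.64s, β = 0.36s where s = α+β.
Need P(θ < 0.55) = 0.025 under Beta(0.64s, 0.36s). Normal approximation: (q−m)/√(m(1−m)/s) ≈ z_{0.025} = -1.96, so s ≈ 0.64·0.36·(-1.96)²/(0.55−0.64)² = 109.3.
At s = 109.3: P(θ<0.55) ≈ 0.027. Adjusting to match 0.025 gives s ≈ 113.67.
So α = 0.64·113.67 ≈ 72.75, β = 0.36·113.67 ≈ 40.92.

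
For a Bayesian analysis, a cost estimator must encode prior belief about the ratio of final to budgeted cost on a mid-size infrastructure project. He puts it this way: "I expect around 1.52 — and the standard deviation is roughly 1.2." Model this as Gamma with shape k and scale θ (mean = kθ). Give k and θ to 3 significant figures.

For Gamma(k, scale θ): mean = kθ, variance = kθ², so CV = 1/√k.
CV = SD/mean = 1.2/1.52 = 0.7895, hence k = 1/CV² = 1.6.
Then θ = mean/k = 1.52/1.6 = 0.947.

k ≈ 1.6, θ ≈ 0.947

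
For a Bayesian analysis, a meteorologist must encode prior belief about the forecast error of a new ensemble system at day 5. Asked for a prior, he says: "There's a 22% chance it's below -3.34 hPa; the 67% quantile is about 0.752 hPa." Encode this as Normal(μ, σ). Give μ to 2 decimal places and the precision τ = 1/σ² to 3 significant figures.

μ = -0.73, τ = 0.0877

For Normal(μ,σ), the p-quantile is μ + z_p·σ. Here z_{0.22} = -0.7722, z_{0.67} = 0.4399.
So -3.34 = μ − 0.7722σ and 0.752 = μ + 0.4399σ.
Subtracting: σ = (0.752 − -3.34)/(0.4399 − (-0.7722)) = 3.38.
Then μ = -3.34 − (-0.7722)·3.38 = -0.73.
Precision τ = 1/σ² = 1/3.376² = 0.0877.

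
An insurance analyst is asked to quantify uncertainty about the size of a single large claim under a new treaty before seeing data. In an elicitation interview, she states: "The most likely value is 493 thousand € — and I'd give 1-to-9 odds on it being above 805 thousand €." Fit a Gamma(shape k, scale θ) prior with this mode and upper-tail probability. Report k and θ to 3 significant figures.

k ≈ 8.84, θ ≈ 62.9

Gamma(k,θ) with k>1 has mode (k−1)θ, so θ = 493/(k−1).
Need P(X < 805) = 0.9 with θ tied to k this way. Start at k = 2, θ = 493: P(X<805) ≈ 0.486.
Too low — raise k to concentrate. Iterating converges to k ≈ 8.84.
Then θ = 493/(8.84−1) ≈ 62.9.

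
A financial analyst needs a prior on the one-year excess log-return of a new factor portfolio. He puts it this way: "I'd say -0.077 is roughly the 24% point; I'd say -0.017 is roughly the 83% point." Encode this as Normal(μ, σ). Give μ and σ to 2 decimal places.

μ = -0.05, σ = 0.04

The p-quantile of Normal(μ,σ) is μ + z_p·σ, with z_{0.24} = -0.7063 and z_{0.83} = 0.9542.
Eliminate σ: μ = (z₂·x₁ − z₁·x₂)/(z₂ − z₁) = (0.9542·-0.077 − (-0.7063)·-0.017)/1.66 = -0.05.
Then σ = (x₂ − x₁)/(z₂ − z₁) = (-0.017 − -0.077)/1.66 = 0.04.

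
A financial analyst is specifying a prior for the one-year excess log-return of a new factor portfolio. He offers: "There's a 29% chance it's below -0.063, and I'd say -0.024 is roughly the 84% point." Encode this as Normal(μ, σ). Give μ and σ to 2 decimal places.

For Normal(μ,σ), the p-quantile is μ + z_p·σ. Here z_{0.29} = -0.5534, z_{0.84} = 0.9945.
So -0.063 = μ − 0.5534σ and -0.024 = μ + 0.9945σ.
Subtracting: σ = (-0.024 − -0.063)/(0.9945 − (-0.5534)) = 0.03.
Then μ = -0.063 − (-0.5534)·0.03 = -0.05.

μ = -0.05, σ = 0.03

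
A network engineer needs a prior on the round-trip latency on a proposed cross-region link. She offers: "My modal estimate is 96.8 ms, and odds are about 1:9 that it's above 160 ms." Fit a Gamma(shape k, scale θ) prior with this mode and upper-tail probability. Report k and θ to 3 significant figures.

Gamma(k,θ) with k>1 has mode (k−1)θ, so θ = 96.8/(k−1).
Need P(X < 160) = 0.9 with θ tied to k this way. Start at k = 2, θ = 96.8: P(X<160) ≈ 0.492.
Too low — raise k to concentrate. Iterating converges to k ≈ 8.47.
Then θ = 96.8/(8.47−1) ≈ 13.

k ≈ 8.47, θ ≈ 13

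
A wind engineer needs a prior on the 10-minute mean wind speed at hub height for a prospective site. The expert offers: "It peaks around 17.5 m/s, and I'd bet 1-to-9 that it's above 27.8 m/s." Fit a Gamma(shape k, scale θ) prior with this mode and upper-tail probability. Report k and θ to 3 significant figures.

k ≈ 9.76, θ ≈ 2

Gamma(k,θ) with k>1 has mode (k−1)θ, so θ = 17.5/(k−1).
Need P(X < 27.8) = 0.9 with θ tied to k this way. Start at k = 2, θ = 17.5: P(X<27.8) ≈ 0.471.
Too low — raise k to concentrate. Iterating converges to k ≈ 9.76.
Then θ = 17.5/(9.76−1) ≈ 2.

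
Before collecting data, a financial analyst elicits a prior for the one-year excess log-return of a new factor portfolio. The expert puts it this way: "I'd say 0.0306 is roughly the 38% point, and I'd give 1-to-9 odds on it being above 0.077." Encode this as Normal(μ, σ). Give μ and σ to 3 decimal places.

For Normal(μ,σ), the p-quantile is μ + z_p·σ. Here z_{0.38} = -0.3055, z_{0.9} = 1.282.
So 0.0306 = μ − 0.3055σ and 0.077 = μ + 1.282σ.
Subtracting: σ = (0.077 − 0.0306)/(1.282 − (-0.3055)) = 0.029.
Then μ = 0.0306 − (-0.3055)·0.029 = 0.040.

μ = 0.040, σ = 0.029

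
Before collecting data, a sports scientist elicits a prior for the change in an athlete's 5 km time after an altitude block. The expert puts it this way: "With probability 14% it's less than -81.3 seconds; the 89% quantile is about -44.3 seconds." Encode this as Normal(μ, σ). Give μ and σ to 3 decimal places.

μ = -63.973, σ = 16.039

The p-quantile of Normal(μ,σ) is μ + z_p·σ, with z_{0.14} = -1.08 and z_{0.89} = 1.227.
Eliminate σ: μ = (z₂·x₁ − z₁·x₂)/(z₂ − z₁) = (1.227·-81.3 − (-1.08)·-44.3)/2.307 = -63.973.
Then σ = (x₂ − x₁)/(z₂ − z₁) = (-44.3 − -81.3)/2.307 = 16.039.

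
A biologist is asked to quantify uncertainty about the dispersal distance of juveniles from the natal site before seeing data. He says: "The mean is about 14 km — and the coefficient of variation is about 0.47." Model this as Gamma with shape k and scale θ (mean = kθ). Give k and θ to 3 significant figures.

For Gamma(k, scale θ): mean = kθ, variance = kθ², so CV = 1/√k.
CV = 0.47, hence k = 1/CV² = 4.53.
Then θ = mean/k = 14/4.53 = 3.09.

k ≈ 4.53, θ ≈ 3.09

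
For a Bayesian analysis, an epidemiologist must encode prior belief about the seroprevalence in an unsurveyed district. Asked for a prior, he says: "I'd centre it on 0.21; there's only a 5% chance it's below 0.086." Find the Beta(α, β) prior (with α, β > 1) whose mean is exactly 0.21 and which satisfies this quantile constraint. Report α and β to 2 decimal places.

α ≈ 4.55, β ≈ 17.13

With mean 0.21 fixed, write α = 0.21s, β = 0.79s where s = α+β.
Need P(θ < 0.086) = 0.05 under Beta(0.21s, 0.79s). Normal approximation: (q−m)/√(m(1−m)/s) ≈ z_{0.05} = -1.64, so s ≈ 0.21·0.79·(-1.64)²/(0.086−0.21)² = 29.2.
At s = 29.2: P(θ<0.086) ≈ 0.026. Adjusting to match 0.05 gives s ≈ 21.69.
So α = 0.21·21.69 ≈ 4.55, β = 0.79·21.69 ≈ 17.13.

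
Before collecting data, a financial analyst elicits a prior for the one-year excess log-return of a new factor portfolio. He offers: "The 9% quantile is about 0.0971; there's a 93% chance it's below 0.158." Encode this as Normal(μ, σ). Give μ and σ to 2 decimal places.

The p-quantile of Normal(μ,σ) is μ + z_p·σ, with z_{0.09} = -1.341 and z_{0.93} = 1.476.
Eliminate σ: μ = (z₂·x₁ − z₁·x₂)/(z₂ − z₁) = (1.476·0.0971 − (-1.341)·0.158)/2.817 = 0.13.
Then σ = (x₂ − x₁)/(z₂ − z₁) = (0.158 − 0.0971)/2.817 = 0.02.

μ = 0.13, σ = 0.02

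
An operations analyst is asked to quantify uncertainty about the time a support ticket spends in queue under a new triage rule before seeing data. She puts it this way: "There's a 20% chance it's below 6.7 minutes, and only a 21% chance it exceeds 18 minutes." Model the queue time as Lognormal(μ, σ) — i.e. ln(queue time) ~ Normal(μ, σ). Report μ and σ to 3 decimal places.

If T ~ Lognormal(μ,σ) then ln T ~ Normal(μ,σ), so the p-quantile of ln T is μ + z_p·σ.
ln(6.7) = 1.902 and ln(18) = 2.89; z_{0.2} = -0.8416, z_{0.79} = 0.8064.
σ = (2.89 − 1.902)/(0.8064 − (-0.8416)) = 0.600.
μ = 1.902 − (-0.8416)·0.600 = 2.407.

μ ≈ 2.407, σ ≈ 0.600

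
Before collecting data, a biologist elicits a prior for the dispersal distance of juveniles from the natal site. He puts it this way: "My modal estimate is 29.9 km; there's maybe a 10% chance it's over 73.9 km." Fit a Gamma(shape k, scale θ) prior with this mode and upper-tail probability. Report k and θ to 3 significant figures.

Gamma(k,θ) with k>1 has mode (k−1)θ, so θ = 29.9/(k−1).
Need P(X < 73.9) = 0.9 with θ tied to k this way. Start at k = 2, θ = 29.9: P(X<73.9) ≈ 0.707.
Too low — raise k to concentrate. Iterating converges to k ≈ 3.35.
Then θ = 29.9/(3.35−1) ≈ 12.7.

k ≈ 3.35, θ ≈ 12.7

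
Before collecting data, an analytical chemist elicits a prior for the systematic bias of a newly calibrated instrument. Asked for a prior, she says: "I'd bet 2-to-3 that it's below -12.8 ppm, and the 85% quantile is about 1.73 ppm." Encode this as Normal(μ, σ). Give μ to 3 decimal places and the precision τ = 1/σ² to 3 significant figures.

μ = -9.946, τ = 0.00788

For Normal(μ,σ), the p-quantile is μ + z_p·σ. Here z_{0.4} = -0.2533, z_{0.85} = 1.036.
So -12.8 = μ − 0.2533σ and 1.73 = μ + 1.036σ.
Subtracting: σ = (1.73 − -12.8)/(1.036 − (-0.2533)) = 11.265.
Then μ = -12.8 − (-0.2533)·11.265 = -9.946.
Precision τ = 1/σ² = 1/11.27² = 0.00788.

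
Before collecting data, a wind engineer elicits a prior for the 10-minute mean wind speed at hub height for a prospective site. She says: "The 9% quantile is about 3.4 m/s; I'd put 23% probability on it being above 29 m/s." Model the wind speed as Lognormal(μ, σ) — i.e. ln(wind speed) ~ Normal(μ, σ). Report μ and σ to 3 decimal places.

If T ~ Lognormal(μ,σ) then ln T ~ Normal(μ,σ), so the p-quantile of ln T is μ + z_p·σ.
ln(3.4) = 1.224 and ln(29) = 3.367; z_{0.09} = -1.341, z_{0.77} = 0.7388.
σ = (3.367 − 1.224)/(0.7388 − (-1.341)) = 1.031.
μ = 1.224 − (-1.341)·1.031 = 2.606.

μ ≈ 2.606, σ ≈ 1.031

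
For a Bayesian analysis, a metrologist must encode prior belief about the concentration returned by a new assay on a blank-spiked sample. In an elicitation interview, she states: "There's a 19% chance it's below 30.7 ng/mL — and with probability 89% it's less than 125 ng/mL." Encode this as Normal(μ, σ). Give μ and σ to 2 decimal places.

μ = 70.04, σ = 44.81

For Normal(μ,σ), the p-quantile is μ + z_p·σ. Here z_{0.19} = -0.8779, z_{0.89} = 1.227.
So 30.7 = μ − 0.8779σ and 125 = μ + 1.227σ.
Subtracting: σ = (125 − 30.7)/(1.227 − (-0.8779)) = 44.81.
Then μ = 30.7 − (-0.8779)·44.81 = 70.04.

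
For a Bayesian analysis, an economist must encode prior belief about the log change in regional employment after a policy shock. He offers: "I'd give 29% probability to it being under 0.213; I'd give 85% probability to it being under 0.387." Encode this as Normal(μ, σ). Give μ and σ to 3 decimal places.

μ = 0.274, σ = 0.109

For Normal(μ,σ), the p-quantile is μ + z_p·σ. Here z_{0.29} = -0.5534, z_{0.85} = 1.036.
So 0.213 = μ − 0.5534σ and 0.387 = μ + 1.036σ.
Subtracting: σ = (0.387 − 0.213)/(1.036 − (-0.5534)) = 0.109.
Then μ = 0.213 − (-0.5534)·0.109 = 0.274.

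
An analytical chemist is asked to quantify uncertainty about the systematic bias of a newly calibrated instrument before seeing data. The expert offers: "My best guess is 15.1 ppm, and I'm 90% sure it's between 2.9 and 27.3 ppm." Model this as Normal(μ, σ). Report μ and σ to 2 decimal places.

μ = 15.10, σ = 7.42

A symmetric 90% interval runs μ ± z·σ with z = 1.645.
Half-width = 12.2, so σ = 12.2/1.645 = 7.42.
μ is the stated best guess, 15.10.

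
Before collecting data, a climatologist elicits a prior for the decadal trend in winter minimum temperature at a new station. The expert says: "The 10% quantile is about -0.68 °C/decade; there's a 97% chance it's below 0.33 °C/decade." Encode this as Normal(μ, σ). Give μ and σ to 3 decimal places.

μ = -0.271, σ = 0.319

For Normal(μ,σ), the p-quantile is μ + z_p·σ. Here z_{0.1} = -1.282, z_{0.97} = 1.881.
So -0.68 = μ − 1.282σ and 0.33 = μ + 1.881σ.
Subtracting: σ = (0.33 − -0.68)/(1.881 − (-1.282)) = 0.319.
Then μ = -0.68 − (-1.282)·0.319 = -0.271.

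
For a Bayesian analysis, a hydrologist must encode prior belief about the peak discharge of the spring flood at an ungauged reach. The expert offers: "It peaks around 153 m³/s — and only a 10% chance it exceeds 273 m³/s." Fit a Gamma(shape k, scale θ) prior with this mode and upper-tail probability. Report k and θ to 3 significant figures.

k ≈ 6.67, θ ≈ 27

Gamma(k,θ) with k>1 has mode (k−1)θ, so θ = 153/(k−1).
Need P(X < 273) = 0.9 with θ tied to k this way. Start at k = 2, θ = 153: P(X<273) ≈ 0.532.
Too low — raise k to concentrate. Iterating converges to k ≈ 6.67.
Then θ = 153/(6.67−1) ≈ 27.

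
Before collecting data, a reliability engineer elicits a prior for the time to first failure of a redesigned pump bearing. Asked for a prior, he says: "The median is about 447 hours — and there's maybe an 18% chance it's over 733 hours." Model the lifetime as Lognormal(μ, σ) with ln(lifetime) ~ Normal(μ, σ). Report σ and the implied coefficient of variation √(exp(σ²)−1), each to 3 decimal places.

σ ≈ 0.540, CV ≈ 0.582

If T ~ Lognormal(μ,σ) then ln T ~ Normal(μ,σ), so the p-quantile of ln T is μ + z_p·σ.
ln(447) = 6.103 and ln(733) = 6.597; z_{0.5} = 0, z_{0.82} = 0.9154.
σ = (6.597 − 6.103)/(0.9154 − (0)) = 0.540.
μ = 6.103 − (0)·0.540 = 6.103.
CV = √(exp(σ²)−1) = √(exp(0.2919)−1) = 0.582.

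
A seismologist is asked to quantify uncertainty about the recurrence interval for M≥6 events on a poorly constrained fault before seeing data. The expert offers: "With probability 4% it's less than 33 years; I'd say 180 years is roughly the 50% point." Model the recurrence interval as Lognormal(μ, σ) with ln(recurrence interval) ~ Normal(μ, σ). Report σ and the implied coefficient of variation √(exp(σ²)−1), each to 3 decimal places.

If T ~ Lognormal(μ,σ) then ln T ~ Normal(μ,σ), so the p-quantile of ln T is μ + z_p·σ.
ln(33) = 3.497 and ln(180) = 5.193; z_{0.04} = -1.751, z_{0.5} = 0.
σ = (5.193 − 3.497)/(0 − (-1.751)) = 0.969.
μ = 3.497 − (-1.751)·0.969 = 5.193.
CV = √(exp(σ²)−1) = √(exp(0.9390)−1) = 1.248.

σ ≈ 0.969, CV ≈ 1.248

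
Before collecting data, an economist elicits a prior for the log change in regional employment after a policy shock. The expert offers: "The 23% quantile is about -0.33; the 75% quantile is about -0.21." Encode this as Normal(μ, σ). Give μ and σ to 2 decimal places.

For Normal(μ,σ), the p-quantile is μ + z_p·σ. Here z_{0.23} = -0.7388, z_{0.75} = 0.6745.
So -0.33 = μ − 0.7388σ and -0.21 = μ + 0.6745σ.
Subtracting: σ = (-0.21 − -0.33)/(0.6745 − (-0.7388)) = 0.08.
Then μ = -0.33 − (-0.7388)·0.08 = -0.27.

μ = -0.27, σ = 0.08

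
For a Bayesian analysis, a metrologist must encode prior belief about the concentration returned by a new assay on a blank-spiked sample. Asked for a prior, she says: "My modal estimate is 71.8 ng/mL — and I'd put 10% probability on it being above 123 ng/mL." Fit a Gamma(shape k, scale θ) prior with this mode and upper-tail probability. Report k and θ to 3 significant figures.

k ≈ 7.54, θ ≈ 11

Gamma(k,θ) with k>1 has mode (k−1)θ, so θ = 71.8/(k−1).
Need P(X < 123) = 0.9 with θ tied to k this way. Start at k = 2, θ = 71.8: P(X<123) ≈ 0.511.
Too low — raise k to concentrate. Iterating converges to k ≈ 7.54.
Then θ = 71.8/(7.54−1) ≈ 11.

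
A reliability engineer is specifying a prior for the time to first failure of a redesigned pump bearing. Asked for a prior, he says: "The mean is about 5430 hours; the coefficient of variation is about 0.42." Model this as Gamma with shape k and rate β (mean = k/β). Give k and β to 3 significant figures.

For Gamma(k, rate β): mean = k/β, variance = k/β², so CV = 1/√k.
CV = 0.42, hence k = 1/CV² = 5.67.
Then β = k/mean = 5.67/5430 = 0.00104.

k ≈ 5.67, β ≈ 0.00104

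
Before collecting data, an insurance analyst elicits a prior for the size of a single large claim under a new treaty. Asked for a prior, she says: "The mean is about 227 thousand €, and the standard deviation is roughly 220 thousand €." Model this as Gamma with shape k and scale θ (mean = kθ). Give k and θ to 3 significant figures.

k ≈ 1.06, θ ≈ 213

For Gamma(k, scale θ): mean = kθ, variance = kθ², so CV = 1/√k.
CV = SD/mean = 220/227 = 0.9692, hence k = 1/CV² = 1.06.
Then θ = mean/k = 227/1.06 = 213.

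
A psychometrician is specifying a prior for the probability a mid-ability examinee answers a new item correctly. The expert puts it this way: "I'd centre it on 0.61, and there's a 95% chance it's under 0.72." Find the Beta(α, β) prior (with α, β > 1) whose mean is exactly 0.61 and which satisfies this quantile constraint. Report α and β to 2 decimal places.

With mean 0.61 fixed, write α = 0.61s, β = 0.39s where s = α+β.
Need P(θ < 0.72) = 0.95 under Beta(0.61s, 0.39s). Normal approximation: (q−m)/√(m(1−m)/s) ≈ z_{0.95} = 1.64, so s ≈ 0.61·0.39·(1.64)²/(0.72−0.61)² = 53.2.
At s = 53.2: P(θ<0.72) ≈ 0.955. Adjusting to match 0.95 gives s ≈ 49.91.
So α = 0.61·49.91 ≈ 30.44, β = 0.39·49.91 ≈ 19.46.

α ≈ 30.44, β ≈ 19.46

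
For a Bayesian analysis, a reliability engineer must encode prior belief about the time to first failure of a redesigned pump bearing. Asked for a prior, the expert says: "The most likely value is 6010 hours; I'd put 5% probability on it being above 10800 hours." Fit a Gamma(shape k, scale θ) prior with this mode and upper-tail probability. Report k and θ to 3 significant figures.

Gamma(k,θ) with k>1 has mode (k−1)θ, so θ = 6010/(k−1).
Need P(X < 10800) = 0.95 with θ tied to k this way. Start at k = 2, θ = 6010: P(X<10800) ≈ 0.536.
Too low — raise k to concentrate. Iterating converges to k ≈ 9.11.
Then θ = 6010/(9.11−1) ≈ 741.

k ≈ 9.11, θ ≈ 741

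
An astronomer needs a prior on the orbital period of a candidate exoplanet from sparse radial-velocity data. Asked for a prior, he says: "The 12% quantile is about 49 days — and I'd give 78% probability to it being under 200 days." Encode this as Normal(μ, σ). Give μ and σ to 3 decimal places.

The p-quantile of Normal(μ,σ) is μ + z_p·σ, with z_{0.12} = -1.175 and z_{0.78} = 0.7722.
Eliminate σ: μ = (z₂·x₁ − z₁·x₂)/(z₂ − z₁) = (0.7722·49 − (-1.175)·200)/1.947 = 140.118.
Then σ = (x₂ − x₁)/(z₂ − z₁) = (200 − 49)/1.947 = 77.548.

μ = 140.118, σ = 77.548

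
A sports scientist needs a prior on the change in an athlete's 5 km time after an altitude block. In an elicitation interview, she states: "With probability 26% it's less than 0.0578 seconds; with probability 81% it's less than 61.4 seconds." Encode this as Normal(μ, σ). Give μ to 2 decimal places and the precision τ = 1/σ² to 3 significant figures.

The p-quantile of Normal(μ,σ) is μ + z_p·σ, with z_{0.26} = -0.6433 and z_{0.81} = 0.8779.
Eliminate σ: μ = (z₂·x₁ − z₁·x₂)/(z₂ − z₁) = (0.8779·0.0578 − (-0.6433)·61.4)/1.521 = 26.00.
Then σ = (x₂ − x₁)/(z₂ − z₁) = (61.4 − 0.0578)/1.521 = 40.32.
Precision τ = 1/σ² = 1/40.32² = 0.000615.

μ = 26.00, τ = 0.000615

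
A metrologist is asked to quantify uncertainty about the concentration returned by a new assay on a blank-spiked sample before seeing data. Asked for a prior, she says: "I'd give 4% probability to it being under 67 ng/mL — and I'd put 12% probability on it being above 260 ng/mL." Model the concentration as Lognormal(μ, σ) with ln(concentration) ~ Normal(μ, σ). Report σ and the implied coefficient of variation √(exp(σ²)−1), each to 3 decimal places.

If T ~ Lognormal(μ,σ) then ln T ~ Normal(μ,σ), so the p-quantile of ln T is μ + z_p·σ.
ln(67) = 4.205 and ln(260) = 5.561; z_{0.04} = -1.751, z_{0.88} = 1.175.
σ = (5.561 − 4.205)/(1.175 − (-1.751)) = 0.463.
μ = 4.205 − (-1.751)·0.463 = 5.016.
CV = √(exp(σ²)−1) = √(exp(0.2148)−1) = 0.490.

σ ≈ 0.463, CV ≈ 0.490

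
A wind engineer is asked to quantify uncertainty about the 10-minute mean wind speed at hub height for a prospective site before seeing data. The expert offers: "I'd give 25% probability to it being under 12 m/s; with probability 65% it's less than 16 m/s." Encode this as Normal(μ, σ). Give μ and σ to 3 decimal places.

μ = 14.546, σ = 3.774

For Normal(μ,σ), the p-quantile is μ + z_p·σ. Here z_{0.25} = -0.6745, z_{0.65} = 0.3853.
So 12 = μ − 0.6745σ and 16 = μ + 0.3853σ.
Subtracting: σ = (16 − 12)/(0.3853 − (-0.6745)) = 3.774.
Then μ = 12 − (-0.6745)·3.774 = 14.546.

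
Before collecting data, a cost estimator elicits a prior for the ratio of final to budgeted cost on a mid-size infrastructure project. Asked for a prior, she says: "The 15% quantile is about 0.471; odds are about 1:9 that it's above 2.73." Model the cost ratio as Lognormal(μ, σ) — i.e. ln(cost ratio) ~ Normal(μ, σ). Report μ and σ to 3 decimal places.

μ ≈ 0.033, σ ≈ 0.758

If T ~ Lognormal(μ,σ) then ln T ~ Normal(μ,σ), so the p-quantile of ln T is μ + z_p·σ.
ln(0.471) = -0.7529 and ln(2.73) = 1.004; z_{0.15} = -1.036, z_{0.9} = 1.282.
σ = (1.004 − -0.7529)/(1.282 − (-1.036)) = 0.758.
μ = -0.7529 − (-1.036)·0.758 = 0.033.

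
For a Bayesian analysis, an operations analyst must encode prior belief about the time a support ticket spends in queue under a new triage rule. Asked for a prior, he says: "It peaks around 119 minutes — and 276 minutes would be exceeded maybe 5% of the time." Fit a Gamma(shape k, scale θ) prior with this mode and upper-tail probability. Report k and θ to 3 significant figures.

k ≈ 4.87, θ ≈ 30.8

Gamma(k,θ) with k>1 has mode (k−1)θ, so θ = 119/(k−1).
Need P(X < 276) = 0.95 with θ tied to k this way. Start at k = 2, θ = 119: P(X<276) ≈ 0.674.
Too low — raise k to concentrate. Iterating converges to k ≈ 4.87.
Then θ = 119/(4.87−1) ≈ 30.8.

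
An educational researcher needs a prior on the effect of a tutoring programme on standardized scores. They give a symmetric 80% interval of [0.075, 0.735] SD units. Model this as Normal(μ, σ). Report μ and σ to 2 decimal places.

A symmetric 80% interval runs μ ± z·σ with z = 1.282.
Half-width = 0.33, so σ = 0.33/1.282 = 0.26.
μ is the interval midpoint, 0.41.

μ = 0.41, σ = 0.26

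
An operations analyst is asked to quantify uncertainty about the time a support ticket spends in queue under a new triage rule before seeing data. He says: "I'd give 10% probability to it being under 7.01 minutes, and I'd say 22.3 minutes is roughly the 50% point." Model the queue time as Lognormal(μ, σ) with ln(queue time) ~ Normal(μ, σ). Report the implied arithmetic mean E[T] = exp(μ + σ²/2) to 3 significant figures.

E[T] ≈ 33.5 minutes

If T ~ Lognormal(μ,σ) then ln T ~ Normal(μ,σ), so the p-quantile of ln T is μ + z_p·σ.
ln(7.01) = 1.947 and ln(22.3) = 3.105; z_{0.1} = -1.282, z_{0.5} = 0.
σ = (3.105 − 1.947)/(0 − (-1.282)) = 0.903.
μ = 1.947 − (-1.282)·0.903 = 3.105.
E[T] = exp(μ + σ²/2) = exp(3.105 + 0.4077) = 33.5 minutes.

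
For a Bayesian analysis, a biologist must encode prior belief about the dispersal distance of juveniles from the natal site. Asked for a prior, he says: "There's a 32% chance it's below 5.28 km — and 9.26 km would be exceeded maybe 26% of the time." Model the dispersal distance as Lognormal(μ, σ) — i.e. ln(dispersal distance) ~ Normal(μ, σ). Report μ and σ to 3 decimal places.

μ ≈ 1.900, σ ≈ 0.506

If T ~ Lognormal(μ,σ) then ln T ~ Normal(μ,σ), so the p-quantile of ln T is μ + z_p·σ.
ln(5.28) = 1.664 and ln(9.26) = 2.226; z_{0.32} = -0.4677, z_{0.74} = 0.6433.
σ = (2.226 − 1.664)/(0.6433 − (-0.4677)) = 0.506.
μ = 1.664 − (-0.4677)·0.506 = 1.900.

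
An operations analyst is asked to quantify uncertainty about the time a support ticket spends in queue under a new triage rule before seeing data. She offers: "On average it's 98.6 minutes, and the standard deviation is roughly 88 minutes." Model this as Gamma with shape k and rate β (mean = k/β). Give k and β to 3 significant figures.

k ≈ 1.26, β ≈ 0.0127

For Gamma(k, rate β): mean = k/β, variance = k/β², so CV = 1/√k.
CV = SD/mean = 88/98.6 = 0.8925, hence k = 1/CV² = 1.26.
Then β = k/mean = 1.26/98.6 = 0.0127.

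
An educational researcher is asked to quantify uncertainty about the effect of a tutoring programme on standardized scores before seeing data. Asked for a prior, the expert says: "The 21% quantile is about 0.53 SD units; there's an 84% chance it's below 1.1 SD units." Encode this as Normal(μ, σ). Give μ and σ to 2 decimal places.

For Normal(μ,σ), the p-quantile is μ + z_p·σ. Here z_{0.21} = -0.8064, z_{0.84} = 0.9945.
So 0.53 = μ − 0.8064σ and 1.1 = μ + 0.9945σ.
Subtracting: σ = (1.1 − 0.53)/(0.9945 − (-0.8064)) = 0.32.
Then μ = 0.53 − (-0.8064)·0.32 = 0.79.

μ = 0.79, σ = 0.32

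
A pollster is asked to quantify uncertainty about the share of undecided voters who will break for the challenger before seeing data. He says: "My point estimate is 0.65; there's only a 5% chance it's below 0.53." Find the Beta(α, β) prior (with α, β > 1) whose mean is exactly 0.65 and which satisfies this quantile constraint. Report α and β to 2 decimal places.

α ≈ 29.03, β ≈ 15.63

With mean 0.65 fixed, write α = 0.65s, β = 0.35s where s = α+β.
Need P(θ < 0.53) = 0.05 under Beta(0.65s, 0.35s). Normal approximation: (q−m)/√(m(1−m)/s) ≈ z_{0.05} = -1.64, so s ≈ 0.65·0.35·(-1.64)²/(0.53−0.65)² = 42.7.
At s = 42.7: P(θ<0.53) ≈ 0.054. Adjusting to match 0.05 gives s ≈ 44.67.
So α = 0.65·44.67 ≈ 29.03, β = 0.35·44.67 ≈ 15.63.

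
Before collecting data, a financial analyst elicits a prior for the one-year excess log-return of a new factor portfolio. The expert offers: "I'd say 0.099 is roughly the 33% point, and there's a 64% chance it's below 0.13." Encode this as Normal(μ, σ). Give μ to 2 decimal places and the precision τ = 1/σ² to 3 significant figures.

The p-quantile of Normal(μ,σ) is μ + z_p·σ, with z_{0.33} = -0.4399 and z_{0.64} = 0.3585.
Eliminate σ: μ = (z₂·x₁ − z₁·x₂)/(z₂ − z₁) = (0.3585·0.099 − (-0.4399)·0.13)/0.7984 = 0.12.
Then σ = (x₂ − x₁)/(z₂ − z₁) = (0.13 − 0.099)/0.7984 = 0.04.
Precision τ = 1/σ² = 1/0.03883² = 663.

μ = 0.12, τ = 663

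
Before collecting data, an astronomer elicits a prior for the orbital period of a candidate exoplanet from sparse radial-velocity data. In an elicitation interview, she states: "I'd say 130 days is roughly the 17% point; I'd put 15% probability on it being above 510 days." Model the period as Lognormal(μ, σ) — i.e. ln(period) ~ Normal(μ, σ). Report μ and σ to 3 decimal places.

If T ~ Lognormal(μ,σ) then ln T ~ Normal(μ,σ), so the p-quantile of ln T is μ + z_p·σ.
ln(130) = 4.868 and ln(510) = 6.234; z_{0.17} = -0.9542, z_{0.85} = 1.036.
σ = (6.234 − 4.868)/(1.036 − (-0.9542)) = 0.687.
μ = 4.868 − (-0.9542)·0.687 = 5.523.

μ ≈ 5.523, σ ≈ 0.687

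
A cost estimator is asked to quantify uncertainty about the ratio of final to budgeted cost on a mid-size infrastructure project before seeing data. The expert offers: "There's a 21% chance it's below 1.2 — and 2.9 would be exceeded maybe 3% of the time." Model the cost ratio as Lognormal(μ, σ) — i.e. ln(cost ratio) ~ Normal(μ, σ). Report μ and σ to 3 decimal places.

μ ≈ 0.447, σ ≈ 0.328

If T ~ Lognormal(μ,σ) then ln T ~ Normal(μ,σ), so the p-quantile of ln T is μ + z_p·σ.
ln(1.2) = 0.1823 and ln(2.9) = 1.065; z_{0.21} = -0.8064, z_{0.97} = 1.881.
σ = (1.065 − 0.1823)/(1.881 − (-0.8064)) = 0.328.
μ = 0.1823 − (-0.8064)·0.328 = 0.447.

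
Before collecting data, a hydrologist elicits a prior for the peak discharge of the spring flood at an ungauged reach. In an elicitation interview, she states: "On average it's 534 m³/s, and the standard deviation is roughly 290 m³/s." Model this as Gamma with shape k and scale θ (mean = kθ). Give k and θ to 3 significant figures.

k ≈ 3.39, θ ≈ 157

For Gamma(k, scale θ): mean = kθ, variance = kθ², so CV = 1/√k.
CV = SD/mean = 290/534 = 0.5431, hence k = 1/CV² = 3.39.
Then θ = mean/k = 534/3.39 = 157.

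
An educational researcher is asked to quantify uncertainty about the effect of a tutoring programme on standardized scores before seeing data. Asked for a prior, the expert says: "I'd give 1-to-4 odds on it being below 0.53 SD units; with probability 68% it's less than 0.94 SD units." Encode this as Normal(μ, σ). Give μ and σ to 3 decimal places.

The p-quantile of Normal(μ,σ) is μ + z_p·σ, with z_{0.2} = -0.8416 and z_{0.68} = 0.4677.
Eliminate σ: μ = (z₂·x₁ − z₁·x₂)/(z₂ − z₁) = (0.4677·0.53 − (-0.8416)·0.94)/1.309 = 0.794.
Then σ = (x₂ − x₁)/(z₂ − z₁) = (0.94 − 0.53)/1.309 = 0.313.

μ = 0.794, σ = 0.313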